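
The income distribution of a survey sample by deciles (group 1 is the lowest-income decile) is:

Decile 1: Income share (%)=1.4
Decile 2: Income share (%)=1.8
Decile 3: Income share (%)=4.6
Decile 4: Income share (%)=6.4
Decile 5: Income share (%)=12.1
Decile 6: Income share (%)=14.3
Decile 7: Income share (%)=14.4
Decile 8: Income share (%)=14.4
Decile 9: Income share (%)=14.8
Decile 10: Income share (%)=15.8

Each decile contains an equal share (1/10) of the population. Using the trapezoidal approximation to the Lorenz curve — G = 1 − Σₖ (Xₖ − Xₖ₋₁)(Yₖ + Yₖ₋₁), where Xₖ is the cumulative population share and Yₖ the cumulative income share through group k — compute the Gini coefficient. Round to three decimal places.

0.296

Cumulative income shares Yₖ: 0.0140, 0.0320, 0.0780, 0.1420, 0.2630, 0.4060, 0.5500, 0.6940, 0.8420, 1.0000
Σ (Xₖ−Xₖ₋₁)(Yₖ+Yₖ₋₁) = (1/10)(0.0140+0.0000) + (1/10)(0.0320+0.0140) + (1/10)(0.0780+0.0320) + (1/10)(0.1420+0.0780) + (1/10)(0.2630+0.1420) + (1/10)(0.4060+0.2630) + (1/10)(0.5500+0.4060) + (1/10)(0.6940+0.5500) + (1/10)(0.8420+0.6940) + (1/10)(1.0000+0.8420)
  = 0.0014 + 0.0046 + 0.0110 + 0.0220 + 0.0405 + 0.0669 + 0.0956 + 0.1244 + 0.1536 + 0.1842 = 0.7042
G = 1 − 0.7042 = 0.2958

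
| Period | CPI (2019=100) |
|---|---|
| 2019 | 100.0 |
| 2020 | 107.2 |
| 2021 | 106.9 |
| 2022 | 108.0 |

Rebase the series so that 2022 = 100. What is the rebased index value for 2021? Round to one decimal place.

Rebased(2021) = 106.9 / 108.0 × 100 = 98.9815

99.0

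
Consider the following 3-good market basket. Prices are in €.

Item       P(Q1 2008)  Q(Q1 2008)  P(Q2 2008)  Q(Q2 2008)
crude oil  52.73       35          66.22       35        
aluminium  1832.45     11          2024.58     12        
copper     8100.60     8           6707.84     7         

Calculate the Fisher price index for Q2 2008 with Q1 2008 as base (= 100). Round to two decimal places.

Laspeyres component (base-period weights):
ΣP(Q2 2008)Q(Q1 2008) = 66.22×35 + 2024.58×11 + 6707.84×8 = 2317.7 + 22270.38 + 53662.72 = 78250.8
ΣP(Q1 2008)Q(Q1 2008) = 52.73×35 + 1832.45×11 + 8100.60×8 = 1845.55 + 20156.95 + 64804.8 = 86807.3
L = 78250.8 / 86807.3 × 100 = 90.1431
Paasche component (current-period weights):
ΣP(Q2 2008)Q(Q2 2008) = 66.22×35 + 2024.58×12 + 6707.84×7 = 2317.7 + 24294.96 + 46954.88 = 73567.54
ΣP(Q1 2008)Q(Q2 2008) = 52.73×35 + 1832.45×12 + 8100.60×7 = 1845.55 + 21989.4 + 56704.2 = 80539.15
P = 73567.54 / 80539.15 × 100 = 91.3438
Fisher = √(L × P) = √(90.1431 × 91.3438) = 90.7415

90.74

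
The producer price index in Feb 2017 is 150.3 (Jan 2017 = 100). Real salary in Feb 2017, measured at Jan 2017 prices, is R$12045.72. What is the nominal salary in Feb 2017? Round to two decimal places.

18104.72

Nominal = Real × (Index/100) = 12045.72 × (150.3/100)
        = 12045.72 × 1.503 = 18104.7172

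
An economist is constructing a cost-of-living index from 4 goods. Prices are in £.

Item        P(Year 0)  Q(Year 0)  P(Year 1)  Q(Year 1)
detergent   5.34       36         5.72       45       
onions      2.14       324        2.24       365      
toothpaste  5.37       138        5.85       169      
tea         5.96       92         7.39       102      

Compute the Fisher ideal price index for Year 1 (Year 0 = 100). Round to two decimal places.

111.14

Laspeyres component (base-period weights):
ΣP(Year 1)Q(Year 0) = 5.72×36 + 2.24×324 + 5.85×138 + 7.39×92 = 205.92 + 725.76 + 807.3 + 679.88 = 2418.86
ΣP(Year 0)Q(Year 0) = 5.34×36 + 2.14×324 + 5.37×138 + 5.96×92 = 192.24 + 693.36 + 741.06 + 548.32 = 2174.98
L = 2418.86 / 2174.98 × 100 = 111.2130
Paasche component (current-period weights):
ΣP(Year 1)Q(Year 1) = 5.72×45 + 2.24×365 + 5.85×169 + 7.39×102 = 257.4 + 817.6 + 988.65 + 753.78 = 2817.43
ΣP(Year 0)Q(Year 1) = 5.34×45 + 2.14×365 + 5.37×169 + 5.96×102 = 240.3 + 781.1 + 907.53 + 607.92 = 2536.85
P = 2817.43 / 2536.85 × 100 = 111.0602
Fisher = √(L × P) = √(111.2130 × 111.0602) = 111.1365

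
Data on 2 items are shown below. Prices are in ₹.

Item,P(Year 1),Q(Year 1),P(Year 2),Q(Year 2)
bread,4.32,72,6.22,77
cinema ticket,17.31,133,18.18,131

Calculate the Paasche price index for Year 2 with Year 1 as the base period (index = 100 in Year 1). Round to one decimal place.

Paasche price index uses current-period quantities as weights.
ΣP(Year 2)·Q(Year 2) = 6.22×77 + 18.18×131 = 478.94 + 2381.58 = 2860.52
ΣP(Year 1)·Q(Year 2) = 4.32×77 + 17.31×131 = 332.64 + 2267.61 = 2600.25
Index = 2860.52 / 2600.25 × 100 = 110.0094

110.0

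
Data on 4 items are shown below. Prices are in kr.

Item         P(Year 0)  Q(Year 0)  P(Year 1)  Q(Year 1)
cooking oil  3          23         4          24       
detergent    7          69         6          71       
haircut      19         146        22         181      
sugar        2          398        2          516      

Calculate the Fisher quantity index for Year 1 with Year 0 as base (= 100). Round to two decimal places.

122.46

Laspeyres component (base-period weights):
ΣP(Year 0)Q(Year 1) = 3×24 + 7×71 + 19×181 + 2×516 = 72 + 497 + 3439 + 1032 = 5040
ΣP(Year 0)Q(Year 0) = 3×23 + 7×69 + 19×146 + 2×398 = 69 + 483 + 2774 + 796 = 4122
L = 5040 / 4122 × 100 = 122.2707
Paasche component (current-period weights):
ΣP(Year 1)Q(Year 1) = 4×24 + 6×71 + 22×181 + 2×516 = 96 + 426 + 3982 + 1032 = 5536
ΣP(Year 1)Q(Year 0) = 4×23 + 6×69 + 22×146 + 2×398 = 92 + 414 + 3212 + 796 = 4514
P = 5536 / 4514 × 100 = 122.6407
Fisher = √(L × P) = √(122.2707 × 122.6407) = 122.4556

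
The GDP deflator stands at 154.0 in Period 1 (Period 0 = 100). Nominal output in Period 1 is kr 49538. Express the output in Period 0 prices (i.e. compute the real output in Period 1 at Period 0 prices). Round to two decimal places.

Real = Nominal ÷ (Index/100) = 49538 ÷ (154.0/100)
     = 49538 ÷ 1.540 = 32167.5325

32167.53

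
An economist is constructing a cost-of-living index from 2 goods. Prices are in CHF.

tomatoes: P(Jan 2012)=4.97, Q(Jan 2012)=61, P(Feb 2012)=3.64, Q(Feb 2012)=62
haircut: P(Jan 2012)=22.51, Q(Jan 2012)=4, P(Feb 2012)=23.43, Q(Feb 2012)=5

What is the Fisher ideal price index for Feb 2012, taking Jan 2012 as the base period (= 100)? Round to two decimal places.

80.90

Laspeyres component (base-period weights):
ΣP(Feb 2012)Q(Jan 2012) = 3.64×61 + 23.43×4 = 222.04 + 93.72 = 315.76
ΣP(Jan 2012)Q(Jan 2012) = 4.97×61 + 22.51×4 = 303.17 + 90.04 = 393.21
L = 315.76 / 393.21 × 100 = 80.3031
Paasche component (current-period weights):
ΣP(Feb 2012)Q(Feb 2012) = 3.64×62 + 23.43×5 = 225.68 + 117.15 = 342.83
ΣP(Jan 2012)Q(Feb 2012) = 4.97×62 + 22.51×5 = 308.14 + 112.55 = 420.69
P = 342.83 / 420.69 × 100 = 81.4923
Fisher = √(L × P) = √(80.3031 × 81.4923) = 80.8955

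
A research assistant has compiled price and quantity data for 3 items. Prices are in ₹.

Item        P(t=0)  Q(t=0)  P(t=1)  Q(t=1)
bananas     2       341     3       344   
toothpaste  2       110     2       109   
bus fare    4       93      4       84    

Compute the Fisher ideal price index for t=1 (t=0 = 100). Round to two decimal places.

Laspeyres component (base-period weights):
ΣP(t=1)Q(t=0) = 3×341 + 2×110 + 4×93 = 1023 + 220 + 372 = 1615
ΣP(t=0)Q(t=0) = 2×341 + 2×110 + 4×93 = 682 + 220 + 372 = 1274
L = 1615 / 1274 × 100 = 126.7661
Paasche component (current-period weights):
ΣP(t=1)Q(t=1) = 3×344 + 2×109 + 4×84 = 1032 + 218 + 336 = 1586
ΣP(t=0)Q(t=1) = 2×344 + 2×109 + 4×84 = 688 + 218 + 336 = 1242
P = 1586 / 1242 × 100 = 127.6973
Fisher = √(L × P) = √(126.7661 × 127.6973) = 127.2308

127.23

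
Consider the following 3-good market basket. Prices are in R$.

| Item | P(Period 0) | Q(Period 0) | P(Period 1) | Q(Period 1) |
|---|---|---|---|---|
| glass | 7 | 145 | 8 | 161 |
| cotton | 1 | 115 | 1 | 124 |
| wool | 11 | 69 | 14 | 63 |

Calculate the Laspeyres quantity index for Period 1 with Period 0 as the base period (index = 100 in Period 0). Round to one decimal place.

102.9

Laspeyres quantity index uses base-period prices as weights.
ΣP(Period 0)·Q(Period 1) = 7×161 + 1×124 + 11×63 = 1127 + 124 + 693 = 1944
ΣP(Period 0)·Q(Period 0) = 7×145 + 1×115 + 11×69 = 1015 + 115 + 759 = 1889
Index = 1944 / 1889 × 100 = 102.9116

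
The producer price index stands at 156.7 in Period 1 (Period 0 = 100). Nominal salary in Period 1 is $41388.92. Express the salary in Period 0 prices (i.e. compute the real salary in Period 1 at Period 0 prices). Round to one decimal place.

26412.8

Real = Nominal ÷ (Index/100) = 41388.92 ÷ (156.7/100)
     = 41388.92 ÷ 1.567 = 26412.8398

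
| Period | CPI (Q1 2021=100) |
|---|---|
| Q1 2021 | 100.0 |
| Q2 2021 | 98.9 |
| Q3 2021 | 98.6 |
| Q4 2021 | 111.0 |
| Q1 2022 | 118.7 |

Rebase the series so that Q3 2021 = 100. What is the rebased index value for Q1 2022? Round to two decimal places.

Rebased(Q1 2022) = 118.7 / 98.6 × 100 = 120.3854

120.39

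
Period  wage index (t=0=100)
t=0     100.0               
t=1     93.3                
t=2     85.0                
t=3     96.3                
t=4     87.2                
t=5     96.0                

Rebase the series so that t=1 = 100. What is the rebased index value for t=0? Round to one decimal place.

Rebased(t=0) = 100.0 / 93.3 × 100 = 107.1811

107.2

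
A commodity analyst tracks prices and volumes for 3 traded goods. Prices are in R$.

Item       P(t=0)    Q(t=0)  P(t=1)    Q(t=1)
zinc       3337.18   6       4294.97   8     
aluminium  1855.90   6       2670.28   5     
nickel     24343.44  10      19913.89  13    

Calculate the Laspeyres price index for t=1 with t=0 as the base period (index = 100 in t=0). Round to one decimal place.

87.7

Laspeyres price index uses base-period quantities as weights.
ΣP(t=1)·Q(t=0) = 4294.97×6 + 2670.28×6 + 19913.89×10 = 25769.82 + 16021.68 + 199138.9 = 240930.4
ΣP(t=0)·Q(t=0) = 3337.18×6 + 1855.90×6 + 24343.44×10 = 20023.08 + 11135.4 + 243434.4 = 274592.88
Index = 240930.4 / 274592.88 × 100 = 87.7409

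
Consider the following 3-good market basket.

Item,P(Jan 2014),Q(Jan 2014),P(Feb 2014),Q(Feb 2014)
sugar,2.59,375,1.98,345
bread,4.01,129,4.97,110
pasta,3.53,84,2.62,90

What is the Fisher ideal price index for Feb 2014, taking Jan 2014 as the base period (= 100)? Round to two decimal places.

89.27

Laspeyres component (base-period weights):
ΣP(Feb 2014)Q(Jan 2014) = 1.98×375 + 4.97×129 + 2.62×84 = 742.5 + 641.13 + 220.08 = 1603.71
ΣP(Jan 2014)Q(Jan 2014) = 2.59×375 + 4.01×129 + 3.53×84 = 971.25 + 517.29 + 296.52 = 1785.06
L = 1603.71 / 1785.06 × 100 = 89.8407
Paasche component (current-period weights):
ΣP(Feb 2014)Q(Feb 2014) = 1.98×345 + 4.97×110 + 2.62×90 = 683.1 + 546.7 + 235.8 = 1465.6
ΣP(Jan 2014)Q(Feb 2014) = 2.59×345 + 4.01×110 + 3.53×90 = 893.55 + 441.1 + 317.7 = 1652.35
P = 1465.6 / 1652.35 × 100 = 88.6979
Fisher = √(L × P) = √(89.8407 × 88.6979) = 89.2675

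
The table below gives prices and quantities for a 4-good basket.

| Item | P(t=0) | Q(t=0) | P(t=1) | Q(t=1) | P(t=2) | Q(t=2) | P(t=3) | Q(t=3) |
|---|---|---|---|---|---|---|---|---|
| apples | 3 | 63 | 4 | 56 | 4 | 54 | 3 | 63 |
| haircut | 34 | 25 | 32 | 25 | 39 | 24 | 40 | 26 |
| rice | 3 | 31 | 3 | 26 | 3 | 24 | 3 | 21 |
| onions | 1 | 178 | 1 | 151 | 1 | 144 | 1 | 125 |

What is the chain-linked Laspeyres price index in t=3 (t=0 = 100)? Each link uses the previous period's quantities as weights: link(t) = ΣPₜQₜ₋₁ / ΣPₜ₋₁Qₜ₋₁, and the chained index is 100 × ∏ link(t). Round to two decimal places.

Link t=0→t=1:
ΣP(t=1)Q(t=0) = 4×63 + 32×25 + 3×31 + 1×178 = 252 + 800 + 93 + 178 = 1323
ΣP(t=0)Q(t=0) = 3×63 + 34×25 + 3×31 + 1×178 = 189 + 850 + 93 + 178 = 1310
link = 1323/1310 = 1.009924
Link t=1→t=2:
ΣP(t=2)Q(t=1) = 4×56 + 39×25 + 3×26 + 1×151 = 224 + 975 + 78 + 151 = 1428
ΣP(t=1)Q(t=1) = 4×56 + 32×25 + 3×26 + 1×151 = 224 + 800 + 78 + 151 = 1253
link = 1428/1253 = 1.139665
Link t=2→t=3:
ΣP(t=3)Q(t=2) = 3×54 + 40×24 + 3×24 + 1×144 = 162 + 960 + 72 + 144 = 1338
ΣP(t=2)Q(t=2) = 4×54 + 39×24 + 3×24 + 1×144 = 216 + 936 + 72 + 144 = 1368
link = 1338/1368 = 0.978070
Chained index = 100 × 1.009924 × 1.139665 × 0.978070 = 112.5734

112.57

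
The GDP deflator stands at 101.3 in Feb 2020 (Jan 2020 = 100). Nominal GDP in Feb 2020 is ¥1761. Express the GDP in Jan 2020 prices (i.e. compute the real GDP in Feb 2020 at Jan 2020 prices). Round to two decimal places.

Real = Nominal ÷ (Index/100) = 1761 ÷ (101.3/100)
     = 1761 ÷ 1.013 = 1738.4008

1738.40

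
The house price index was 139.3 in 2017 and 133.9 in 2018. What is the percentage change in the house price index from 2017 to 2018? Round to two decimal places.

Change = (133.9 − 139.3) / 139.3 × 100
       = -5.4 / 139.3 × 100 = -3.8765%

-3.88%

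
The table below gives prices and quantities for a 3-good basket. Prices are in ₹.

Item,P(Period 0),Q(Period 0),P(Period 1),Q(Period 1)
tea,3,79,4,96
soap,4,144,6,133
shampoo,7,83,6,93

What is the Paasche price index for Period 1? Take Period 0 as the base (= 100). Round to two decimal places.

118.29

Paasche price index uses current-period quantities as weights.
ΣP(Period 1)·Q(Period 1) = 4×96 + 6×133 + 6×93 = 384 + 798 + 558 = 1740
ΣP(Period 0)·Q(Period 1) = 3×96 + 4×133 + 7×93 = 288 + 532 + 651 = 1471
Index = 1740 / 1471 × 100 = 118.2869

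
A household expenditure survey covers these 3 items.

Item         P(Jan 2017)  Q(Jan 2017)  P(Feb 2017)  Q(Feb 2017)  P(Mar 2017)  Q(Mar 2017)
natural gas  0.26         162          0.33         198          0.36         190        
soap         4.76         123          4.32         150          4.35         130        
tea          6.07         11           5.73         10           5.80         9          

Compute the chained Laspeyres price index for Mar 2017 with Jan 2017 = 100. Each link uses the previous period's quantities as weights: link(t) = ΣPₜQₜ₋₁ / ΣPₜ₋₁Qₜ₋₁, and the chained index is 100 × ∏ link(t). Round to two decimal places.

94.65

Link Jan 2017→Feb 2017:
ΣP(Feb 2017)Q(Jan 2017) = 0.33×162 + 4.32×123 + 5.73×11 = 53.46 + 531.36 + 63.03 = 647.85
ΣP(Jan 2017)Q(Jan 2017) = 0.26×162 + 4.76×123 + 6.07×11 = 42.12 + 585.48 + 66.77 = 694.37
link = 647.85/694.37 = 0.933004
Link Feb 2017→Mar 2017:
ΣP(Mar 2017)Q(Feb 2017) = 0.36×198 + 4.35×150 + 5.80×10 = 71.28 + 652.5 + 58 = 781.78
ΣP(Feb 2017)Q(Feb 2017) = 0.33×198 + 4.32×150 + 5.73×10 = 65.34 + 648 + 57.3 = 770.64
link = 781.78/770.64 = 1.014456
Chained index = 100 × 0.933004 × 1.014456 = 94.6491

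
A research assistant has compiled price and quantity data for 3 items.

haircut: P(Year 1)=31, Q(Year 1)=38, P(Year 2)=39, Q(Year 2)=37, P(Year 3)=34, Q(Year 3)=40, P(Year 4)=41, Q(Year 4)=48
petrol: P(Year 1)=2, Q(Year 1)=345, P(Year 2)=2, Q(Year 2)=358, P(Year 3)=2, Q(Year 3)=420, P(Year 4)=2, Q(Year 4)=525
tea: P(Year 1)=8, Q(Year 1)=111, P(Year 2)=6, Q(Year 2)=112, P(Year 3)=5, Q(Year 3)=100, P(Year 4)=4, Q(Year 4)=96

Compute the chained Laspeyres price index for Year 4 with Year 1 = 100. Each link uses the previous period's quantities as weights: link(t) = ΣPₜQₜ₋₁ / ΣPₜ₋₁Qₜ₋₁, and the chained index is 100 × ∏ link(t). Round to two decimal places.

Link Year 1→Year 2:
ΣP(Year 2)Q(Year 1) = 39×38 + 2×345 + 6×111 = 1482 + 690 + 666 = 2838
ΣP(Year 1)Q(Year 1) = 31×38 + 2×345 + 8×111 = 1178 + 690 + 888 = 2756
link = 2838/2756 = 1.029753
Link Year 2→Year 3:
ΣP(Year 3)Q(Year 2) = 34×37 + 2×358 + 5×112 = 1258 + 716 + 560 = 2534
ΣP(Year 2)Q(Year 2) = 39×37 + 2×358 + 6×112 = 1443 + 716 + 672 = 2831
link = 2534/2831 = 0.895090
Link Year 3→Year 4:
ΣP(Year 4)Q(Year 3) = 41×40 + 2×420 + 4×100 = 1640 + 840 + 400 = 2880
ΣP(Year 3)Q(Year 3) = 34×40 + 2×420 + 5×100 = 1360 + 840 + 500 = 2700
link = 2880/2700 = 1.066667
Chained index = 100 × 1.029753 × 0.895090 × 1.066667 = 98.3170

98.32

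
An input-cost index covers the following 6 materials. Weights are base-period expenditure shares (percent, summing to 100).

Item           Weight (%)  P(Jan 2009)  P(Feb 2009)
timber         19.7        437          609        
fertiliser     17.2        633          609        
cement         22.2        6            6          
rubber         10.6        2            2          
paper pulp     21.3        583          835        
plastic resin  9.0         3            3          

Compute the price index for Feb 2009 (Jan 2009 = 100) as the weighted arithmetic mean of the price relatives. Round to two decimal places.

timber: 19.7 × (609/437) = 19.7 × 1.393593 = 27.4538
fertiliser: 17.2 × (609/633) = 17.2 × 0.962085 = 16.5479
cement: 22.2 × (6/6) = 22.2 × 1.000000 = 22.2000
rubber: 10.6 × (2/2) = 10.6 × 1.000000 = 10.6000
paper pulp: 21.3 × (835/583) = 21.3 × 1.432247 = 30.5069
plastic resin: 9.0 × (3/3) = 9.0 × 1.000000 = 9.0000
Index = Σ wᵢ·(p₁ᵢ/p₀ᵢ) = 27.4538 + 16.5479 + 22.2000 + 10.6000 + 30.5069 + 9.0000 = 116.3085

116.31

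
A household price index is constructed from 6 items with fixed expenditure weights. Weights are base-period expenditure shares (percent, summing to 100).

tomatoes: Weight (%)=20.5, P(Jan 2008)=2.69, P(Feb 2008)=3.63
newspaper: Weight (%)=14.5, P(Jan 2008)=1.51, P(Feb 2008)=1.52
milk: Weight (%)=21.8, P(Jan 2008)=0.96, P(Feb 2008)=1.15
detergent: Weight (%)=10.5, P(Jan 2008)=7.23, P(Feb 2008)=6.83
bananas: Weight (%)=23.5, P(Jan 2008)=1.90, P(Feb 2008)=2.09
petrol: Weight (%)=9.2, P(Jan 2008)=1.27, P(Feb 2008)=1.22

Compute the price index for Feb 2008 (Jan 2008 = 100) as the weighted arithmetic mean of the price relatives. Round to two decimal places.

112.98

tomatoes: 20.5 × (3.63/2.69) = 20.5 × 1.349442 = 27.6636
newspaper: 14.5 × (1.52/1.51) = 14.5 × 1.006623 = 14.5960
milk: 21.8 × (1.15/0.96) = 21.8 × 1.197917 = 26.1146
detergent: 10.5 × (6.83/7.23) = 10.5 × 0.944675 = 9.9191
bananas: 23.5 × (2.09/1.90) = 23.5 × 1.100000 = 25.8500
petrol: 9.2 × (1.22/1.27) = 9.2 × 0.960630 = 8.8378
Index = Σ wᵢ·(p₁ᵢ/p₀ᵢ) = 27.6636 + 14.5960 + 26.1146 + 9.9191 + 25.8500 + 8.8378 = 112.9811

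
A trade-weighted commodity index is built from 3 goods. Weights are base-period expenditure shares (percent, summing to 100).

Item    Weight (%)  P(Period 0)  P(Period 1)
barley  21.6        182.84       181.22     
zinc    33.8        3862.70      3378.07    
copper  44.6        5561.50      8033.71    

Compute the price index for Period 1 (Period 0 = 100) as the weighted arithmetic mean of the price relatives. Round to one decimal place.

barley: 21.6 × (181.22/182.84) = 21.6 × 0.991140 = 21.4086
zinc: 33.8 × (3378.07/3862.70) = 33.8 × 0.874536 = 29.5593
copper: 44.6 × (8033.71/5561.50) = 44.6 × 1.444522 = 64.4257
Index = Σ wᵢ·(p₁ᵢ/p₀ᵢ) = 21.4086 + 29.5593 + 64.4257 = 115.3936

115.4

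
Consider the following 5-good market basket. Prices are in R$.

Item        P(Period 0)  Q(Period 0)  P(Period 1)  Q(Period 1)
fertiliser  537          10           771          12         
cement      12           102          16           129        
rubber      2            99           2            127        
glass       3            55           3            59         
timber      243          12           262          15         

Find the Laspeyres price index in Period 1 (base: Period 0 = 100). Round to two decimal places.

130.14

Laspeyres price index uses base-period quantities as weights.
ΣP(Period 1)·Q(Period 0) = 771×10 + 16×102 + 2×99 + 3×55 + 262×12 = 7710 + 1632 + 198 + 165 + 3144 = 12849
ΣP(Period 0)·Q(Period 0) = 537×10 + 12×102 + 2×99 + 3×55 + 243×12 = 5370 + 1224 + 198 + 165 + 2916 = 9873
Index = 12849 / 9873 × 100 = 130.1428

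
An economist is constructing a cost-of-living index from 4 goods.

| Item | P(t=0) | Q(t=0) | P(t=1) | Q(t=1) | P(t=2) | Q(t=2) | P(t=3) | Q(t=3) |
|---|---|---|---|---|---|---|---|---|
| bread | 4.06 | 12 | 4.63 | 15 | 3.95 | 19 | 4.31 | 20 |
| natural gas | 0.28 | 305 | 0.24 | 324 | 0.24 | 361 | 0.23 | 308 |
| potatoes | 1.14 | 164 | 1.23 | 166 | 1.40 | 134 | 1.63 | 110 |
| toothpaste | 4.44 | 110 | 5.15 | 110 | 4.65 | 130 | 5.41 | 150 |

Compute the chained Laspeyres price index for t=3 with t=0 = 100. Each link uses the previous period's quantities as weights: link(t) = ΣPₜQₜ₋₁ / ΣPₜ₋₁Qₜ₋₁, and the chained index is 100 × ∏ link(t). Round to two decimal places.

Link t=0→t=1:
ΣP(t=1)Q(t=0) = 4.63×12 + 0.24×305 + 1.23×164 + 5.15×110 = 55.56 + 73.2 + 201.72 + 566.5 = 896.98
ΣP(t=0)Q(t=0) = 4.06×12 + 0.28×305 + 1.14×164 + 4.44×110 = 48.72 + 85.4 + 186.96 + 488.4 = 809.48
link = 896.98/809.48 = 1.108094
Link t=1→t=2:
ΣP(t=2)Q(t=1) = 3.95×15 + 0.24×324 + 1.40×166 + 4.65×110 = 59.25 + 77.76 + 232.4 + 511.5 = 880.91
ΣP(t=1)Q(t=1) = 4.63×15 + 0.24×324 + 1.23×166 + 5.15×110 = 69.45 + 77.76 + 204.18 + 566.5 = 917.89
link = 880.91/917.89 = 0.959712
Link t=2→t=3:
ΣP(t=3)Q(t=2) = 4.31×19 + 0.23×361 + 1.63×134 + 5.41×130 = 81.89 + 83.03 + 218.42 + 703.3 = 1086.64
ΣP(t=2)Q(t=2) = 3.95×19 + 0.24×361 + 1.40×134 + 4.65×130 = 75.05 + 86.64 + 187.6 + 604.5 = 953.79
link = 1086.64/953.79 = 1.139286
Chained index = 100 × 1.108094 × 0.959712 × 1.139286 = 121.1575

121.16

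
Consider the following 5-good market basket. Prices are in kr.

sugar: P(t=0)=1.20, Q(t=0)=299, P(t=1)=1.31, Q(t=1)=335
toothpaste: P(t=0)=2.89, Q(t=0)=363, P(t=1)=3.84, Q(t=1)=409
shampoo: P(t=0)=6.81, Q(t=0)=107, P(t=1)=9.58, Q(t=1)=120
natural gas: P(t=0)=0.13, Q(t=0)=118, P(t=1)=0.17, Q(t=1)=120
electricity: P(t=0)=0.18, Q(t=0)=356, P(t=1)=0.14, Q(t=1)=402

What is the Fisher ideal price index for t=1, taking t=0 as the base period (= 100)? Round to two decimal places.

129.99

Laspeyres component (base-period weights):
ΣP(t=1)Q(t=0) = 1.31×299 + 3.84×363 + 9.58×107 + 0.17×118 + 0.14×356 = 391.69 + 1393.92 + 1025.06 + 20.06 + 49.84 = 2880.57
ΣP(t=0)Q(t=0) = 1.20×299 + 2.89×363 + 6.81×107 + 0.13×118 + 0.18×356 = 358.8 + 1049.07 + 728.67 + 15.34 + 64.08 = 2215.96
L = 2880.57 / 2215.96 × 100 = 129.9920
Paasche component (current-period weights):
ΣP(t=1)Q(t=1) = 1.31×335 + 3.84×409 + 9.58×120 + 0.17×120 + 0.14×402 = 438.85 + 1570.56 + 1149.6 + 20.4 + 56.28 = 3235.69
ΣP(t=0)Q(t=1) = 1.20×335 + 2.89×409 + 6.81×120 + 0.13×120 + 0.18×402 = 402 + 1182.01 + 817.2 + 15.6 + 72.36 = 2489.17
P = 3235.69 / 2489.17 × 100 = 129.9907
Fisher = √(L × P) = √(129.9920 × 129.9907) = 129.9913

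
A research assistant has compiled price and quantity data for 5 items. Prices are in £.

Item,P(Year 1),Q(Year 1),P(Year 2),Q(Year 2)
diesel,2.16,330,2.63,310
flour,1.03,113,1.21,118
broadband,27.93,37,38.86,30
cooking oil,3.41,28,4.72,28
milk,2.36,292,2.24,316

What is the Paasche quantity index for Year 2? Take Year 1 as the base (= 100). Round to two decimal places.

Paasche quantity index uses current-period prices as weights.
ΣP(Year 2)·Q(Year 2) = 2.63×310 + 1.21×118 + 38.86×30 + 4.72×28 + 2.24×316 = 815.3 + 142.78 + 1165.8 + 132.16 + 707.84 = 2963.88
ΣP(Year 2)·Q(Year 1) = 2.63×330 + 1.21×113 + 38.86×37 + 4.72×28 + 2.24×292 = 867.9 + 136.73 + 1437.82 + 132.16 + 654.08 = 3228.69
Index = 2963.88 / 3228.69 × 100 = 91.7982

91.80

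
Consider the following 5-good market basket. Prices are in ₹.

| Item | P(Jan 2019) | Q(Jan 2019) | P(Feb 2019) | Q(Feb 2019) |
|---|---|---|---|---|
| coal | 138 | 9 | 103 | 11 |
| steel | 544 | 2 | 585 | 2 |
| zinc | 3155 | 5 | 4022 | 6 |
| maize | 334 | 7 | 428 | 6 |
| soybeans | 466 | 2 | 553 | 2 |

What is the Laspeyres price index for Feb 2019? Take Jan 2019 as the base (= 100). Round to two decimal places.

123.08

Laspeyres price index uses base-period quantities as weights.
ΣP(Feb 2019)·Q(Jan 2019) = 103×9 + 585×2 + 4022×5 + 428×7 + 553×2 = 927 + 1170 + 20110 + 2996 + 1106 = 26309
ΣP(Jan 2019)·Q(Jan 2019) = 138×9 + 544×2 + 3155×5 + 334×7 + 466×2 = 1242 + 1088 + 15775 + 2338 + 932 = 21375
Index = 26309 / 21375 × 100 = 123.0830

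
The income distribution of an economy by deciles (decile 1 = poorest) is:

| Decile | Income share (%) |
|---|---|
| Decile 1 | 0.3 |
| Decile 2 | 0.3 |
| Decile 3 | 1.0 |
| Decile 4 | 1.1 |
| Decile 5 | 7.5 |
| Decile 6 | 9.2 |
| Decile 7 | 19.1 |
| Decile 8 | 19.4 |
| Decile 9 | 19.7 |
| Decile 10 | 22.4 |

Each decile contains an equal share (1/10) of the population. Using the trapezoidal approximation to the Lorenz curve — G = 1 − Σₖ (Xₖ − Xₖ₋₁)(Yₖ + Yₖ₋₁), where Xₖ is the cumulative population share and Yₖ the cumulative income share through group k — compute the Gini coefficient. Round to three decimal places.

Cumulative income shares Yₖ: 0.0030, 0.0060, 0.0160, 0.0270, 0.1020, 0.1940, 0.3850, 0.5790, 0.7760, 1.0000
Σ (Xₖ−Xₖ₋₁)(Yₖ+Yₖ₋₁) = (1/10)(0.0030+0.0000) + (1/10)(0.0060+0.0030) + (1/10)(0.0160+0.0060) + (1/10)(0.0270+0.0160) + (1/10)(0.1020+0.0270) + (1/10)(0.1940+0.1020) + (1/10)(0.3850+0.1940) + (1/10)(0.5790+0.3850) + (1/10)(0.7760+0.5790) + (1/10)(1.0000+0.7760)
  = 0.0003 + 0.0009 + 0.0022 + 0.0043 + 0.0129 + 0.0296 + 0.0579 + 0.0964 + 0.1355 + 0.1776 = 0.5176
G = 1 − 0.5176 = 0.4824

0.482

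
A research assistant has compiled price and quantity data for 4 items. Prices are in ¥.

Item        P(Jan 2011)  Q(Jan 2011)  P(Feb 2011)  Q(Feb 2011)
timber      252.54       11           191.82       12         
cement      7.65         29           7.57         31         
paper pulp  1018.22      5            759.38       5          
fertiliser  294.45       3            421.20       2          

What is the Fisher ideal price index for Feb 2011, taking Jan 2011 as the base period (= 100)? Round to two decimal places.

81.27

Laspeyres component (base-period weights):
ΣP(Feb 2011)Q(Jan 2011) = 191.82×11 + 7.57×29 + 759.38×5 + 421.20×3 = 2110.02 + 219.53 + 3796.9 + 1263.6 = 7390.05
ΣP(Jan 2011)Q(Jan 2011) = 252.54×11 + 7.65×29 + 1018.22×5 + 294.45×3 = 2777.94 + 221.85 + 5091.1 + 883.35 = 8974.24
L = 7390.05 / 8974.24 × 100 = 82.3474
Paasche component (current-period weights):
ΣP(Feb 2011)Q(Feb 2011) = 191.82×12 + 7.57×31 + 759.38×5 + 421.20×2 = 2301.84 + 234.67 + 3796.9 + 842.4 = 7175.81
ΣP(Jan 2011)Q(Feb 2011) = 252.54×12 + 7.65×31 + 1018.22×5 + 294.45×2 = 3030.48 + 237.15 + 5091.1 + 588.9 = 8947.63
P = 7175.81 / 8947.63 × 100 = 80.1979
Fisher = √(L × P) = √(82.3474 × 80.1979) = 81.2655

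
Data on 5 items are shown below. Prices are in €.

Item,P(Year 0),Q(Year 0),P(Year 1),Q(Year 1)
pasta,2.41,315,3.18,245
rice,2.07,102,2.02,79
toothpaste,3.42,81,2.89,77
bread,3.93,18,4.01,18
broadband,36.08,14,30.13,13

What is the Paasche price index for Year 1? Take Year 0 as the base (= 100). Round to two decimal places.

Paasche price index uses current-period quantities as weights.
ΣP(Year 1)·Q(Year 1) = 3.18×245 + 2.02×79 + 2.89×77 + 4.01×18 + 30.13×13 = 779.1 + 159.58 + 222.53 + 72.18 + 391.69 = 1625.08
ΣP(Year 0)·Q(Year 1) = 2.41×245 + 2.07×79 + 3.42×77 + 3.93×18 + 36.08×13 = 590.45 + 163.53 + 263.34 + 70.74 + 469.04 = 1557.1
Index = 1625.08 / 1557.1 × 100 = 104.3658

104.37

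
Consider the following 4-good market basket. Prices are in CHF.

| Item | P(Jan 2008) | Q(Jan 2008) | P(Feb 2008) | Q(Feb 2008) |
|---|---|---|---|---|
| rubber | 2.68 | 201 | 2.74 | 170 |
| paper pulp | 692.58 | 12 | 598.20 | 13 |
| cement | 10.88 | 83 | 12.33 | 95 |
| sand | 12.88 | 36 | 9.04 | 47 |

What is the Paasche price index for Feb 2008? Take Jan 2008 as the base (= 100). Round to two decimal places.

88.65

Paasche price index uses current-period quantities as weights.
ΣP(Feb 2008)·Q(Feb 2008) = 2.74×170 + 598.20×13 + 12.33×95 + 9.04×47 = 465.8 + 7776.6 + 1171.35 + 424.88 = 9838.63
ΣP(Jan 2008)·Q(Feb 2008) = 2.68×170 + 692.58×13 + 10.88×95 + 12.88×47 = 455.6 + 9003.54 + 1033.6 + 605.36 = 11098.1
Index = 9838.63 / 11098.1 × 100 = 88.6515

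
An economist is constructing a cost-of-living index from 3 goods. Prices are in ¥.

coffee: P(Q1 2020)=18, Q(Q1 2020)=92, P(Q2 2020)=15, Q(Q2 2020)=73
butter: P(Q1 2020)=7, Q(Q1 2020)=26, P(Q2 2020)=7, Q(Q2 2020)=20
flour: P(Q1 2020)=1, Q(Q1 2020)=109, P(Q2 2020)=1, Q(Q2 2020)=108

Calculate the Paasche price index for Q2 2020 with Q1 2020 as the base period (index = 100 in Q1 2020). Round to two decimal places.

Paasche price index uses current-period quantities as weights.
ΣP(Q2 2020)·Q(Q2 2020) = 15×73 + 7×20 + 1×108 = 1095 + 140 + 108 = 1343
ΣP(Q1 2020)·Q(Q2 2020) = 18×73 + 7×20 + 1×108 = 1314 + 140 + 108 = 1562
Index = 1343 / 1562 × 100 = 85.9795

85.98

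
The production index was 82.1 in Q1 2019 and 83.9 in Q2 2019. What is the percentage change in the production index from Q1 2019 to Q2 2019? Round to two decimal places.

2.19%

Change = (83.9 − 82.1) / 82.1 × 100
       = 1.8 / 82.1 × 100 = 2.1924%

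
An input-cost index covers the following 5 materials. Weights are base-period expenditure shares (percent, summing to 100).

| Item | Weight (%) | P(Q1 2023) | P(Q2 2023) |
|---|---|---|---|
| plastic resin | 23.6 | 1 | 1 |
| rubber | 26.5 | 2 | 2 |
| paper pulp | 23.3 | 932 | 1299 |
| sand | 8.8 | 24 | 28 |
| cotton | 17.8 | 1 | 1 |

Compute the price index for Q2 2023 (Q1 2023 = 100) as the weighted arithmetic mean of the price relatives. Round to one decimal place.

110.6

plastic resin: 23.6 × (1/1) = 23.6 × 1.000000 = 23.6000
rubber: 26.5 × (2/2) = 26.5 × 1.000000 = 26.5000
paper pulp: 23.3 × (1299/932) = 23.3 × 1.393777 = 32.4750
sand: 8.8 × (28/24) = 8.8 × 1.166667 = 10.2667
cotton: 17.8 × (1/1) = 17.8 × 1.000000 = 17.8000
Index = Σ wᵢ·(p₁ᵢ/p₀ᵢ) = 23.6000 + 26.5000 + 32.4750 + 10.2667 + 17.8000 = 110.6417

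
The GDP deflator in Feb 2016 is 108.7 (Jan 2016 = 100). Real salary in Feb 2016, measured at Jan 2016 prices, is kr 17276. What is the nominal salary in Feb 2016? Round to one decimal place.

Nominal = Real × (Index/100) = 17276 × (108.7/100)
        = 17276 × 1.087 = 18779.0120

18779.0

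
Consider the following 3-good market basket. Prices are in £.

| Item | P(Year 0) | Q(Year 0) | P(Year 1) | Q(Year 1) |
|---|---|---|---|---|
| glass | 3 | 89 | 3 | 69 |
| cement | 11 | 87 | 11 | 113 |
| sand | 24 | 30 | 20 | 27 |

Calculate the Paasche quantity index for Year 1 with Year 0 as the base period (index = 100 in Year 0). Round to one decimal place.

109.1

Paasche quantity index uses current-period prices as weights.
ΣP(Year 1)·Q(Year 1) = 3×69 + 11×113 + 20×27 = 207 + 1243 + 540 = 1990
ΣP(Year 1)·Q(Year 0) = 3×89 + 11×87 + 20×30 = 267 + 957 + 600 = 1824
Index = 1990 / 1824 × 100 = 109.1009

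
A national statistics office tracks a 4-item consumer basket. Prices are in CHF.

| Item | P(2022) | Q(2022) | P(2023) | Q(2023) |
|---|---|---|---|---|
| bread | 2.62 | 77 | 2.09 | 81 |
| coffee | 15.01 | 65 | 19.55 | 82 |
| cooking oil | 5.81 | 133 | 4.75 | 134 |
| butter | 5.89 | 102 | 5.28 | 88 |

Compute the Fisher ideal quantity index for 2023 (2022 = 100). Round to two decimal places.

108.91

Laspeyres component (base-period weights):
ΣP(2022)Q(2023) = 2.62×81 + 15.01×82 + 5.81×134 + 5.89×88 = 212.22 + 1230.82 + 778.54 + 518.32 = 2739.9
ΣP(2022)Q(2022) = 2.62×77 + 15.01×65 + 5.81×133 + 5.89×102 = 201.74 + 975.65 + 772.73 + 600.78 = 2550.9
L = 2739.9 / 2550.9 × 100 = 107.4091
Paasche component (current-period weights):
ΣP(2023)Q(2023) = 2.09×81 + 19.55×82 + 4.75×134 + 5.28×88 = 169.29 + 1603.1 + 636.5 + 464.64 = 2873.53
ΣP(2023)Q(2022) = 2.09×77 + 19.55×65 + 4.75×133 + 5.28×102 = 160.93 + 1270.75 + 631.75 + 538.56 = 2601.99
P = 2873.53 / 2601.99 × 100 = 110.4359
Fisher = √(L × P) = √(107.4091 × 110.4359) = 108.9120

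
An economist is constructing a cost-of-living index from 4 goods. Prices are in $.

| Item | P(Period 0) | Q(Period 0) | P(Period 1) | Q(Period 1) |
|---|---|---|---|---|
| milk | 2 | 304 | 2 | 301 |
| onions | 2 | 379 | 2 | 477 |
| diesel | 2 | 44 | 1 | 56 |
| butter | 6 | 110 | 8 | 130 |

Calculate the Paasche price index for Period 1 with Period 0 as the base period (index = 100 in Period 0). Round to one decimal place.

108.3

Paasche price index uses current-period quantities as weights.
ΣP(Period 1)·Q(Period 1) = 2×301 + 2×477 + 1×56 + 8×130 = 602 + 954 + 56 + 1040 = 2652
ΣP(Period 0)·Q(Period 1) = 2×301 + 2×477 + 2×56 + 6×130 = 602 + 954 + 112 + 780 = 2448
Index = 2652 / 2448 × 100 = 108.3333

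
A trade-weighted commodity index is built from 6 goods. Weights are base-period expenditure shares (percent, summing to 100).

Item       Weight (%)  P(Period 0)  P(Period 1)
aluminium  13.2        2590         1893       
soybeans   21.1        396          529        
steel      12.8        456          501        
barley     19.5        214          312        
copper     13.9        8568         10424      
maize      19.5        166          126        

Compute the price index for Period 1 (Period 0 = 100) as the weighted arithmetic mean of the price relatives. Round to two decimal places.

aluminium: 13.2 × (1893/2590) = 13.2 × 0.730888 = 9.6477
soybeans: 21.1 × (529/396) = 21.1 × 1.335859 = 28.1866
steel: 12.8 × (501/456) = 12.8 × 1.098684 = 14.0632
barley: 19.5 × (312/214) = 19.5 × 1.457944 = 28.4299
copper: 13.9 × (10424/8568) = 13.9 × 1.216620 = 16.9110
maize: 19.5 × (126/166) = 19.5 × 0.759036 = 14.8012
Index = Σ wᵢ·(p₁ᵢ/p₀ᵢ) = 9.6477 + 28.1866 + 14.0632 + 28.4299 + 16.9110 + 14.8012 = 112.0396

112.04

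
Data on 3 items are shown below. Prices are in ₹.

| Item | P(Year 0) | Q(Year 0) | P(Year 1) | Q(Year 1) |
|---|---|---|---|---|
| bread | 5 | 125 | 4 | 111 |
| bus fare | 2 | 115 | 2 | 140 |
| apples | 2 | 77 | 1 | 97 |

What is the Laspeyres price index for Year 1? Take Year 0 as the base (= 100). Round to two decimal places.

Laspeyres price index uses base-period quantities as weights.
ΣP(Year 1)·Q(Year 0) = 4×125 + 2×115 + 1×77 = 500 + 230 + 77 = 807
ΣP(Year 0)·Q(Year 0) = 5×125 + 2×115 + 2×77 = 625 + 230 + 154 = 1009
Index = 807 / 1009 × 100 = 79.9802

79.98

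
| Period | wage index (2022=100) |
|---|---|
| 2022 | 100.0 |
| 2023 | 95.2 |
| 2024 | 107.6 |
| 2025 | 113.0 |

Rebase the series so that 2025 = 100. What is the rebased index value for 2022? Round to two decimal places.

Rebased(2022) = 100.0 / 113.0 × 100 = 88.4956

88.50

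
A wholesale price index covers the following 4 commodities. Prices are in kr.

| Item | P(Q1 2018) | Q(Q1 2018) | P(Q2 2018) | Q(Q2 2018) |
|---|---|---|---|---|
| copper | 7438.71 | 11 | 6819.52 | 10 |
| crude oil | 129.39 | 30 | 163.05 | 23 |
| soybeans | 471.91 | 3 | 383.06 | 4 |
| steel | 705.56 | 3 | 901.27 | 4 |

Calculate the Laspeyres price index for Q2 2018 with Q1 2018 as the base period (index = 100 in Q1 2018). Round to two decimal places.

93.86

Laspeyres price index uses base-period quantities as weights.
ΣP(Q2 2018)·Q(Q1 2018) = 6819.52×11 + 163.05×30 + 383.06×3 + 901.27×3 = 75014.72 + 4891.5 + 1149.18 + 2703.81 = 83759.21
ΣP(Q1 2018)·Q(Q1 2018) = 7438.71×11 + 129.39×30 + 471.91×3 + 705.56×3 = 81825.81 + 3881.7 + 1415.73 + 2116.68 = 89239.92
Index = 83759.21 / 89239.92 × 100 = 93.8585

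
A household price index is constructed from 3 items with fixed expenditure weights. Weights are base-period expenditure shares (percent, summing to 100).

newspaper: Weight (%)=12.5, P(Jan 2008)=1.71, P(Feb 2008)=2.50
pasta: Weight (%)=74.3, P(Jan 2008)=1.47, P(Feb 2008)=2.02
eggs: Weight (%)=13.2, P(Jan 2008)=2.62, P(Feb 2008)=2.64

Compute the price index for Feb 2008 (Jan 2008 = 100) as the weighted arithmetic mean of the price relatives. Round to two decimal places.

newspaper: 12.5 × (2.50/1.71) = 12.5 × 1.461988 = 18.2749
pasta: 74.3 × (2.02/1.47) = 74.3 × 1.374150 = 102.0993
eggs: 13.2 × (2.64/2.62) = 13.2 × 1.007634 = 13.3008
Index = Σ wᵢ·(p₁ᵢ/p₀ᵢ) = 18.2749 + 102.0993 + 13.3008 = 133.6749

133.67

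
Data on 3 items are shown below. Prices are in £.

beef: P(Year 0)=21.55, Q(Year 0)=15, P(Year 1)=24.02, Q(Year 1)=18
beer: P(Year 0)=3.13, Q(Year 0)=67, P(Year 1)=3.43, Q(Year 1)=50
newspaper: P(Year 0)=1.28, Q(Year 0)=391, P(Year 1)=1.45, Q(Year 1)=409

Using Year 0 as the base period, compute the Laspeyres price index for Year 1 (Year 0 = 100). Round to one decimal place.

112.0

Laspeyres price index uses base-period quantities as weights.
ΣP(Year 1)·Q(Year 0) = 24.02×15 + 3.43×67 + 1.45×391 = 360.3 + 229.81 + 566.95 = 1157.06
ΣP(Year 0)·Q(Year 0) = 21.55×15 + 3.13×67 + 1.28×391 = 323.25 + 209.71 + 500.48 = 1033.44
Index = 1157.06 / 1033.44 × 100 = 111.9620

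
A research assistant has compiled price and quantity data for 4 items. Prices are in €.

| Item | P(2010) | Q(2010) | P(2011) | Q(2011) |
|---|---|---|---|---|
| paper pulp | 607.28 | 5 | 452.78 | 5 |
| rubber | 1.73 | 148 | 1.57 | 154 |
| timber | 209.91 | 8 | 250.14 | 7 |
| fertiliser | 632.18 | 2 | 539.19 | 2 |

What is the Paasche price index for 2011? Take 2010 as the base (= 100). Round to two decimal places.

88.38

Paasche price index uses current-period quantities as weights.
ΣP(2011)·Q(2011) = 452.78×5 + 1.57×154 + 250.14×7 + 539.19×2 = 2263.9 + 241.78 + 1750.98 + 1078.38 = 5335.04
ΣP(2010)·Q(2011) = 607.28×5 + 1.73×154 + 209.91×7 + 632.18×2 = 3036.4 + 266.42 + 1469.37 + 1264.36 = 6036.55
Index = 5335.04 / 6036.55 × 100 = 88.3790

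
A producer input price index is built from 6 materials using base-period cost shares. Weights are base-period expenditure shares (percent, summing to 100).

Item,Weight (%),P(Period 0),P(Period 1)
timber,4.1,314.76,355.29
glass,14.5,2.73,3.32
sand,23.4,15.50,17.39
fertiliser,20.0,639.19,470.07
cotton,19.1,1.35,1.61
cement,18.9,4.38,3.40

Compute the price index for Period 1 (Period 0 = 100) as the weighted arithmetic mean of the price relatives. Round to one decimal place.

100.7

timber: 4.1 × (355.29/314.76) = 4.1 × 1.128765 = 4.6279
glass: 14.5 × (3.32/2.73) = 14.5 × 1.216117 = 17.6337
sand: 23.4 × (17.39/15.50) = 23.4 × 1.121935 = 26.2533
fertiliser: 20.0 × (470.07/639.19) = 20.0 × 0.735415 = 14.7083
cotton: 19.1 × (1.61/1.35) = 19.1 × 1.192593 = 22.7785
cement: 18.9 × (3.40/4.38) = 18.9 × 0.776256 = 14.6712
Index = Σ wᵢ·(p₁ᵢ/p₀ᵢ) = 4.6279 + 17.6337 + 26.2533 + 14.7083 + 22.7785 + 14.6712 = 100.6730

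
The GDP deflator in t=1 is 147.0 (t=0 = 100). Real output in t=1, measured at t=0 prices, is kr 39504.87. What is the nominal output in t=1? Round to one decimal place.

Nominal = Real × (Index/100) = 39504.87 × (147.0/100)
        = 39504.87 × 1.470 = 58072.1589

58072.2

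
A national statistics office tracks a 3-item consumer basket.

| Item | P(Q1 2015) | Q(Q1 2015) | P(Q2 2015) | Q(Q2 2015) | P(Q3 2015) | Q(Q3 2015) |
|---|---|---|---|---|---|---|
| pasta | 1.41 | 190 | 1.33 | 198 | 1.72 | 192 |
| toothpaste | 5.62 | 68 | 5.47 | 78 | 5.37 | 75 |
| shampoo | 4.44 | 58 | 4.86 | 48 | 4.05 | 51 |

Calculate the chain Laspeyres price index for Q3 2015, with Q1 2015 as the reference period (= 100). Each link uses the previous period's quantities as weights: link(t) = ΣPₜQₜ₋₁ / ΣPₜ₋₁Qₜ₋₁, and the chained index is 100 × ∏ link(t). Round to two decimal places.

103.19

Link Q1 2015→Q2 2015:
ΣP(Q2 2015)Q(Q1 2015) = 1.33×190 + 5.47×68 + 4.86×58 = 252.7 + 371.96 + 281.88 = 906.54
ΣP(Q1 2015)Q(Q1 2015) = 1.41×190 + 5.62×68 + 4.44×58 = 267.9 + 382.16 + 257.52 = 907.58
link = 906.54/907.58 = 0.998854
Link Q2 2015→Q3 2015:
ΣP(Q3 2015)Q(Q2 2015) = 1.72×198 + 5.37×78 + 4.05×48 = 340.56 + 418.86 + 194.4 = 953.82
ΣP(Q2 2015)Q(Q2 2015) = 1.33×198 + 5.47×78 + 4.86×48 = 263.34 + 426.66 + 233.28 = 923.28
link = 953.82/923.28 = 1.033078
Chained index = 100 × 0.998854 × 1.033078 = 103.1894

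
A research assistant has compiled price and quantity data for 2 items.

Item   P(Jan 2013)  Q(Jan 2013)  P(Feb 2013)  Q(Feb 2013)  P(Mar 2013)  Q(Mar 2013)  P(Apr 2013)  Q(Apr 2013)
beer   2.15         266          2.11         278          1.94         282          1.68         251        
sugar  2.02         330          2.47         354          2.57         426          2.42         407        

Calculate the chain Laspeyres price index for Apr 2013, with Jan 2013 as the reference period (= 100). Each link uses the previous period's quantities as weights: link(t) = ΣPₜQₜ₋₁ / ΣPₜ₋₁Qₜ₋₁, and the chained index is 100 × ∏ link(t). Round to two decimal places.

Link Jan 2013→Feb 2013:
ΣP(Feb 2013)Q(Jan 2013) = 2.11×266 + 2.47×330 = 561.26 + 815.1 = 1376.36
ΣP(Jan 2013)Q(Jan 2013) = 2.15×266 + 2.02×330 = 571.9 + 666.6 = 1238.5
link = 1376.36/1238.5 = 1.111312
Link Feb 2013→Mar 2013:
ΣP(Mar 2013)Q(Feb 2013) = 1.94×278 + 2.57×354 = 539.32 + 909.78 = 1449.1
ΣP(Feb 2013)Q(Feb 2013) = 2.11×278 + 2.47×354 = 586.58 + 874.38 = 1460.96
link = 1449.1/1460.96 = 0.991882
Link Mar 2013→Apr 2013:
ΣP(Apr 2013)Q(Mar 2013) = 1.68×282 + 2.42×426 = 473.76 + 1030.92 = 1504.68
ΣP(Mar 2013)Q(Mar 2013) = 1.94×282 + 2.57×426 = 547.08 + 1094.82 = 1641.9
link = 1504.68/1641.9 = 0.916426
Chained index = 100 × 1.111312 × 0.991882 × 0.916426 = 101.0168

101.02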